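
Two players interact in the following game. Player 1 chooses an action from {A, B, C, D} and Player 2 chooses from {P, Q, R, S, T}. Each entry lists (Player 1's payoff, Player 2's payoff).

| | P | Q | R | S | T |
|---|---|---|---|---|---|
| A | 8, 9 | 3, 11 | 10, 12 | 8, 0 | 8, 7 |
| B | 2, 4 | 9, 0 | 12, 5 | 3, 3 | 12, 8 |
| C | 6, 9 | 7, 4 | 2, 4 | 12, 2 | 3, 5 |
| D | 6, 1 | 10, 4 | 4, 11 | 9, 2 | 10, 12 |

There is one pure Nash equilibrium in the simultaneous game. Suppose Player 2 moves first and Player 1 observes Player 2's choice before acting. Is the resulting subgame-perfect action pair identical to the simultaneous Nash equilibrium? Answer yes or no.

no

Player 1 best-responds to each possible Player 2 move:
- P: BR = A, leader payoff 9.
- Q: BR = D, leader payoff 4.
- R: BR = B, leader payoff 5.
- S: BR = C, leader payoff 2.
- T: BR = B, leader payoff 8.
Maximizing over 9, 4, 5, 2, 8, Player 2 chooses P. Subgame-perfect outcome: (A, P) with payoffs (8, 9).
For the simultaneous game, intersect best replies.
Player 1's best replies: P→A; Q→D; R→B; S→C; T→B.
Player 2's best replies: A→R; B→T; C→P; D→T.
The unique mutual best reply is (B, T), giving (12, 8).
Sequential outcome (A, P) differs from the Nash profile (B, T).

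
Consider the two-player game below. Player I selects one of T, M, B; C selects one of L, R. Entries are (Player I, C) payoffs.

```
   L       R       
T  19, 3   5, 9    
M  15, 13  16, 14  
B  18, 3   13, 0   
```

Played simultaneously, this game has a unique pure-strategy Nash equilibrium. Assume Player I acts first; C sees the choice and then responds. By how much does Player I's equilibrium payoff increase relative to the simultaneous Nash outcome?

2

C best-responds to each possible Player I move:
- T: C compares 3, 9 and picks R; Player I would get 5.
- M: C compares 13, 14 and picks R; Player I would get 16.
- B: C compares 3, 0 and picks L; Player I would get 18.
Player I's induced payoffs are 5, 16, 18, so Player I commits to B. Subgame-perfect outcome: (B, L) with payoffs (18, 3).
Now find the simultaneous Nash equilibrium.
Player I's best replies: L→T; R→M.
C's best replies: T→R; M→R; B→L.
Only (M, R) has each player best-responding; Nash payoffs (16, 14).
Player I's commitment gain: 18 − 16 = 2.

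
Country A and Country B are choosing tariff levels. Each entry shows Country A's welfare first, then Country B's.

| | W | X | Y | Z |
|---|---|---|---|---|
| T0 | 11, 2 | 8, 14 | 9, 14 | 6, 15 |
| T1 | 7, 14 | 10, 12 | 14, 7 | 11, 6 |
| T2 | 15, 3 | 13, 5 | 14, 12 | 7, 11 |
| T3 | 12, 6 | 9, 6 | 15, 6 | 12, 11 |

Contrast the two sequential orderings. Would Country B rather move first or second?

second

If Country A leads: Country B's best replies are T0→Z, T1→W, T2→Y, T3→Z; Country A's induced payoffs 6, 7, 14, 12; outcome (T2, Y), payoffs (14, 12).
If Country B leads: Country A's best replies are W→T2, X→T2, Y→T3, Z→T3; Country B's induced payoffs 3, 5, 6, 11; outcome (T3, Z), payoffs (12, 11).
Country B gets 11 moving first and 12 moving second, so Country B prefers to move second.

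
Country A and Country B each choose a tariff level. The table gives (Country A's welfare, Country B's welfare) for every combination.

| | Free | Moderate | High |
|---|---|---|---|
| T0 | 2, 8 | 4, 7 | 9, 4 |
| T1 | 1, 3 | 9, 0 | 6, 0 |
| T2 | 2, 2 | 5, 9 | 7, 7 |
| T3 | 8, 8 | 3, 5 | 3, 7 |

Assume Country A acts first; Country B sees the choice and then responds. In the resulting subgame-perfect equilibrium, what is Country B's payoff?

8

Solve by backward induction (Country A leads).
- T0: Country B compares 8, 7, 4 and picks Free; Country A would get 2.
- T1: Country B compares 3, 0, 0 and picks Free; Country A would get 1.
- T2: Country B compares 2, 9, 7 and picks Moderate; Country A would get 5.
- T3: Country B compares 8, 5, 7 and picks Free; Country A would get 8.
Country A's induced payoffs are 2, 1, 5, 8, so Country A commits to T3. Subgame-perfect outcome: (T3, Free) with payoffs (8, 8).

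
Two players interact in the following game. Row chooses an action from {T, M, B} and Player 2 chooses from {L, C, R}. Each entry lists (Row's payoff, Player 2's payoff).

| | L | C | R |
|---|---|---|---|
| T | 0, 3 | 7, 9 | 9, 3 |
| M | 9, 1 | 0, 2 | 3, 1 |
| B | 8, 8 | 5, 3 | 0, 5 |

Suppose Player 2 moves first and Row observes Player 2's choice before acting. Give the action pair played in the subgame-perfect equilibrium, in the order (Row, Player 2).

Row best-responds to each possible Player 2 move:
- L: Row compares 0, 9, 8 and picks M; Player 2 would get 1.
- C: Row compares 7, 0, 5 and picks T; Player 2 would get 9.
- R: Row compares 9, 3, 0 and picks T; Player 2 would get 3.
Player 2's induced payoffs are 1, 9, 3, so Player 2 commits to C. Subgame-perfect outcome: (T, C) with payoffs (7, 9).

(T, C)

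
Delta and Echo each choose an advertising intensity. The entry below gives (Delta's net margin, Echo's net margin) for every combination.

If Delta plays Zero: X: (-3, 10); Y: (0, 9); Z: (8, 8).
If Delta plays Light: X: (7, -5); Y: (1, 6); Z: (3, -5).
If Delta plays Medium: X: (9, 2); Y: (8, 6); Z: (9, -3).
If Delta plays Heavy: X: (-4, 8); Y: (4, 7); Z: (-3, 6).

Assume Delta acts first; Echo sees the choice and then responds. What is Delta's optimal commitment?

Work backward from Echo's decision.
- Zero: BR = X, leader payoff -3.
- Light: BR = Y, leader payoff 1.
- Medium: BR = Y, leader payoff 8.
- Heavy: BR = X, leader payoff -4.
Among -3, 1, 8, -4, the best is 8 at Medium. Subgame-perfect outcome: (Medium, Y) with payoffs (8, 6).

Medium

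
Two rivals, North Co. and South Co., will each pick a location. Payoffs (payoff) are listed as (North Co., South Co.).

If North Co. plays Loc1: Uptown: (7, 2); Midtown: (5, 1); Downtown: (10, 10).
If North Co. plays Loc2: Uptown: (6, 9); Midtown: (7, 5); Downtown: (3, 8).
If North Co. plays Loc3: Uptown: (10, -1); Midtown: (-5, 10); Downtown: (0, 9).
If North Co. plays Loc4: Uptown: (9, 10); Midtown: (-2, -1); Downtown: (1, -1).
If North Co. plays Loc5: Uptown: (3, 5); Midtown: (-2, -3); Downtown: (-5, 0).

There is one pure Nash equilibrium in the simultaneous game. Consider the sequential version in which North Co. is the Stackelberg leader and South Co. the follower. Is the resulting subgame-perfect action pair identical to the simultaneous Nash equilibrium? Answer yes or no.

Solve by backward induction (North Co. leads).
- Loc1 → South Co. plays Downtown (best of 2, 1, 10); North Co. gets 10.
- Loc2 → South Co. plays Uptown (best of 9, 5, 8); North Co. gets 6.
- Loc3 → South Co. plays Midtown (best of -1, 10, 9); North Co. gets -5.
- Loc4 → South Co. plays Uptown (best of 10, -1, -1); North Co. gets 9.
- Loc5 → South Co. plays Uptown (best of 5, -3, 0); North Co. gets 3.
North Co.'s induced payoffs are 10, 6, -5, 9, 3, so North Co. commits to Loc1. Subgame-perfect outcome: (Loc1, Downtown) with payoffs (10, 10).
Under simultaneous play:
North Co.'s best replies: Uptown→Loc3; Midtown→Loc2; Downtown→Loc1.
South Co.'s best replies: Loc1→Downtown; Loc2→Uptown; Loc3→Midtown; Loc4→Uptown; Loc5→Uptown.
Only (Loc1, Downtown) has each player best-responding; Nash payoffs (10, 10).
Sequential outcome (Loc1, Downtown) coincides with the Nash profile (Loc1, Downtown).

yes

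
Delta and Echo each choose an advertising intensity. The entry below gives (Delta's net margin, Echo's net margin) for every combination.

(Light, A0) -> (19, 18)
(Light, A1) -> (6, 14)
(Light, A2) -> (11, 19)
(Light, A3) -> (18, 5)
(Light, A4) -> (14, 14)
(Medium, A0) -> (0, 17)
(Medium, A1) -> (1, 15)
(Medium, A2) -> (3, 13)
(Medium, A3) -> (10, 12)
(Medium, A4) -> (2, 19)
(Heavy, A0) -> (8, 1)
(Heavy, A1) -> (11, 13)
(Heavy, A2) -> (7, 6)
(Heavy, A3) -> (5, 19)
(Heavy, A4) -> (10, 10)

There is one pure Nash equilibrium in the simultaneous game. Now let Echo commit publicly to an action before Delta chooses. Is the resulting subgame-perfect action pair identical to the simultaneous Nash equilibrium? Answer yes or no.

yes

Work backward from Delta's decision.
- A0: Delta compares 19, 0, 8 and picks Light; Echo would get 18.
- A1: Delta compares 6, 1, 11 and picks Heavy; Echo would get 13.
- A2: Delta compares 11, 3, 7 and picks Light; Echo would get 19.
- A3: Delta compares 18, 10, 5 and picks Light; Echo would get 5.
- A4: Delta compares 14, 2, 10 and picks Light; Echo would get 14.
Echo's induced payoffs are 18, 13, 19, 5, 14, so Echo commits to A2. Subgame-perfect outcome: (Light, A2) with payoffs (11, 19).
Now find the simultaneous Nash equilibrium.
Delta's best replies: A0→Light; A1→Heavy; A2→Light; A3→Light; A4→Light.
Echo's best replies: Light→A2; Medium→A4; Heavy→A3.
Only (Light, A2) has each player best-responding; Nash payoffs (11, 19).
Sequential outcome (Light, A2) coincides with the Nash profile (Light, A2).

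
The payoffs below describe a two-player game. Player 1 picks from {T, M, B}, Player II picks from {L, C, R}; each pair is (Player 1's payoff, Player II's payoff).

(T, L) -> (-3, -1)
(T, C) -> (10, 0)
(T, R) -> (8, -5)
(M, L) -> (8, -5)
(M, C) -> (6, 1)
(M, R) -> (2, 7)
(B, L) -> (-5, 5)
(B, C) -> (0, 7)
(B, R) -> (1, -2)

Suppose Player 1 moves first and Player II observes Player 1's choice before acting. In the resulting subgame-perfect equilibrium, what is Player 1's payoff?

Work backward from Player II's decision.
- T → Player II plays C (best of -1, 0, -5); Player 1 gets 10.
- M → Player II plays R (best of -5, 1, 7); Player 1 gets 2.
- B → Player II plays C (best of 5, 7, -2); Player 1 gets 0.
Maximizing over 10, 2, 0, Player 1 chooses T. Subgame-perfect outcome: (T, C) with payoffs (10, 0).

10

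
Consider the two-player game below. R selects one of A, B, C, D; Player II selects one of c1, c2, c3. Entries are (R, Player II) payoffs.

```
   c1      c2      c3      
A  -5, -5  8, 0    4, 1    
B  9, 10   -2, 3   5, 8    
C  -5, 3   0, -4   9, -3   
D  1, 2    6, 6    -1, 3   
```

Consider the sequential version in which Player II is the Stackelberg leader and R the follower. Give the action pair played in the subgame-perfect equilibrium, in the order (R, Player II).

R best-responds to each possible Player II move:
- c1: BR = B, leader payoff 10.
- c2: BR = A, leader payoff 0.
- c3: BR = C, leader payoff -3.
Maximizing over 10, 0, -3, Player II chooses c1. Subgame-perfect outcome: (B, c1) with payoffs (9, 10).

(B, c1)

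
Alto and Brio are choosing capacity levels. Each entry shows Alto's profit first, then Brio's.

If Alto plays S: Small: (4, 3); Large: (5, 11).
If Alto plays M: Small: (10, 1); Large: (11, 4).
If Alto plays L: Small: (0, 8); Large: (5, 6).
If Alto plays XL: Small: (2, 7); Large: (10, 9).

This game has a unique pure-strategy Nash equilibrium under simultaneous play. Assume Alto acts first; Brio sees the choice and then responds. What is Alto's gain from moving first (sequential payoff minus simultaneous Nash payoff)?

0

Solve by backward induction (Alto leads).
- S: BR = Large, leader payoff 5.
- M: BR = Large, leader payoff 11.
- L: BR = Small, leader payoff 0.
- XL: BR = Large, leader payoff 10.
Among 5, 11, 0, 10, the best is 11 at M. Subgame-perfect outcome: (M, Large) with payoffs (11, 4).
Now find the simultaneous Nash equilibrium.
Alto's best replies: Small→M; Large→M.
Brio's best replies: S→Large; M→Large; L→Small; XL→Large.
The unique mutual best reply is (M, Large), giving (11, 4).
Alto's commitment gain: 11 − 11 = 0.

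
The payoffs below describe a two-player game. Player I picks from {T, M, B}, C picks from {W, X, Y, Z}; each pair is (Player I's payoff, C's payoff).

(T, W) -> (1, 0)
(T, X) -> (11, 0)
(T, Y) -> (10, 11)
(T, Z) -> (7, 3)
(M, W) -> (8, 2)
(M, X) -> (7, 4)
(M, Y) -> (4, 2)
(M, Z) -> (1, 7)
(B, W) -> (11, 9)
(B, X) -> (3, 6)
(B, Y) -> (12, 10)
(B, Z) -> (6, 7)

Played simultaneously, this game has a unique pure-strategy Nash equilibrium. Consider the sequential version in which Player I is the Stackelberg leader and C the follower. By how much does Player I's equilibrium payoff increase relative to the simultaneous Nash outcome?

0

Backward induction with Player I moving first.
- T: C compares 0, 0, 11, 3 and picks Y; Player I would get 10.
- M: C compares 2, 4, 2, 7 and picks Z; Player I would get 1.
- B: C compares 9, 6, 10, 7 and picks Y; Player I would get 12.
Player I's induced payoffs are 10, 1, 12, so Player I commits to B. Subgame-perfect outcome: (B, Y) with payoffs (12, 10).
For the simultaneous game, intersect best replies.
Player I's best replies: W→B; X→T; Y→B; Z→T.
C's best replies: T→Y; M→Z; B→Y.
The unique mutual best reply is (B, Y), giving (12, 10).
Player I's commitment gain: 12 − 12 = 0.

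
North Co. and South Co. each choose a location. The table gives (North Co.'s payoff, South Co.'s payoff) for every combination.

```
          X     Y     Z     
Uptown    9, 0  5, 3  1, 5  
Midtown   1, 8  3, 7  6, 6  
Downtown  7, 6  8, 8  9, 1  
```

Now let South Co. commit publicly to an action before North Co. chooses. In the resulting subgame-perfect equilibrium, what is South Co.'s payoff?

8

Backward induction with South Co. moving first.
- X → North Co. plays Uptown (best of 9, 1, 7); South Co. gets 0.
- Y → North Co. plays Downtown (best of 5, 3, 8); South Co. gets 8.
- Z → North Co. plays Downtown (best of 1, 6, 9); South Co. gets 1.
Among 0, 8, 1, the best is 8 at Y. Subgame-perfect outcome: (Downtown, Y) with payoffs (8, 8).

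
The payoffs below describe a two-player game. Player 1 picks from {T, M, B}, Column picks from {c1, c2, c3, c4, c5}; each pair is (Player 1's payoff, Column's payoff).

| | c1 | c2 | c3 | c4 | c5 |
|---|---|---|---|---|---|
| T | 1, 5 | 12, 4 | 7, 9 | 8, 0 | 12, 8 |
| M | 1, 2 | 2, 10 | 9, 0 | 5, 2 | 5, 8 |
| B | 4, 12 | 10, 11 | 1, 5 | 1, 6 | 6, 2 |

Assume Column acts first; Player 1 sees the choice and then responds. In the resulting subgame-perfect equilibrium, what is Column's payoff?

12

Work backward from Player 1's decision.
- c1: Player 1 compares 1, 1, 4 and picks B; Column would get 12.
- c2: Player 1 compares 12, 2, 10 and picks T; Column would get 4.
- c3: Player 1 compares 7, 9, 1 and picks M; Column would get 0.
- c4: Player 1 compares 8, 5, 1 and picks T; Column would get 0.
- c5: Player 1 compares 12, 5, 6 and picks T; Column would get 8.
Maximizing over 12, 4, 0, 0, 8, Column chooses c1. Subgame-perfect outcome: (B, c1) with payoffs (4, 12).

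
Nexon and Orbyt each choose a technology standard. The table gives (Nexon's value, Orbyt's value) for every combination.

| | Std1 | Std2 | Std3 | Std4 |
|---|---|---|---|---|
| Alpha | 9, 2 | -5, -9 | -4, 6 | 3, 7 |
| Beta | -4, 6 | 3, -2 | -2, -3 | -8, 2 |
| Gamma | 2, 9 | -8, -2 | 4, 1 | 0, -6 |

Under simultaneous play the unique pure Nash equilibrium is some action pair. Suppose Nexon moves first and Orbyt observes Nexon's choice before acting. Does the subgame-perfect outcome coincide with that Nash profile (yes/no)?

yes

Solve by backward induction (Nexon leads).
- Alpha: Orbyt compares 2, -9, 6, 7 and picks Std4; Nexon would get 3.
- Beta: Orbyt compares 6, -2, -3, 2 and picks Std1; Nexon would get -4.
- Gamma: Orbyt compares 9, -2, 1, -6 and picks Std1; Nexon would get 2.
Maximizing over 3, -4, 2, Nexon chooses Alpha. Subgame-perfect outcome: (Alpha, Std4) with payoffs (3, 7).
Now find the simultaneous Nash equilibrium.
Nexon's best replies: Std1→Alpha; Std2→Beta; Std3→Gamma; Std4→Alpha.
Orbyt's best replies: Alpha→Std4; Beta→Std1; Gamma→Std1.
The unique mutual best reply is (Alpha, Std4), giving (3, 7).
Sequential outcome (Alpha, Std4) coincides with the Nash profile (Alpha, Std4).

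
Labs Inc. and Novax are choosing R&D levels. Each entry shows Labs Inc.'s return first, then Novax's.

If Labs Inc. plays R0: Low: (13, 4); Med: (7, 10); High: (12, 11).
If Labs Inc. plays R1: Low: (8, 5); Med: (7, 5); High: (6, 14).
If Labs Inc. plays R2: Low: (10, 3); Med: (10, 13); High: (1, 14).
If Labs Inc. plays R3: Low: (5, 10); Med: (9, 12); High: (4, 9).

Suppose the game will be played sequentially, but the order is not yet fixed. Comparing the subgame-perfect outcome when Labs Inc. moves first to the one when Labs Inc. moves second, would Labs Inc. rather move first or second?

If Labs Inc. leads: Novax's best replies are R0→High, R1→High, R2→High, R3→Med; Labs Inc.'s induced payoffs 12, 6, 1, 9; outcome (R0, High), payoffs (12, 11).
If Novax leads: Labs Inc.'s best replies are Low→R0, Med→R2, High→R0; Novax's induced payoffs 4, 13, 11; outcome (R2, Med), payoffs (10, 13).
Labs Inc. gets 12 moving first and 10 moving second, so Labs Inc. prefers to move first.

first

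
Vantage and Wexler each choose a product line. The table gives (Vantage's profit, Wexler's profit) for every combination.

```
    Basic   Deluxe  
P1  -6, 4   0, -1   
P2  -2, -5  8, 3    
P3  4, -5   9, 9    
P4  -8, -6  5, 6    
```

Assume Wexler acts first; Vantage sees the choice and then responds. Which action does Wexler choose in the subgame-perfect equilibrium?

Solve by backward induction (Wexler leads).
- Basic: BR = P3, leader payoff -5.
- Deluxe: BR = P3, leader payoff 9.
Maximizing over -5, 9, Wexler chooses Deluxe. Subgame-perfect outcome: (P3, Deluxe) with payoffs (9, 9).

Deluxe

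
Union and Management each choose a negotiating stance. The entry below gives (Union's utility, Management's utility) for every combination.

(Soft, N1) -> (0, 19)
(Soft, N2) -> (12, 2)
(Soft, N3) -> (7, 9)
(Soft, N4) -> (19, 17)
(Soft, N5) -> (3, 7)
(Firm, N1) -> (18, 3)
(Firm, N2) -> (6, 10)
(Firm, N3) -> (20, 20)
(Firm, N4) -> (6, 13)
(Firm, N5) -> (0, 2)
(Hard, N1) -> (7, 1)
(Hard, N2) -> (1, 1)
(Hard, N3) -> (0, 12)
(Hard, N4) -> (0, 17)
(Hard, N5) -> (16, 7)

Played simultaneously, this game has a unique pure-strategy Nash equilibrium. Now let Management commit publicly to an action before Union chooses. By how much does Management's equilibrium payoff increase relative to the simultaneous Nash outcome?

Work backward from Union's decision.
- N1: BR = Firm, leader payoff 3.
- N2: BR = Soft, leader payoff 2.
- N3: BR = Firm, leader payoff 20.
- N4: BR = Soft, leader payoff 17.
- N5: BR = Hard, leader payoff 7.
Management's induced payoffs are 3, 2, 20, 17, 7, so Management commits to N3. Subgame-perfect outcome: (Firm, N3) with payoffs (20, 20).
For the simultaneous game, intersect best replies.
Union's best replies: N1→Firm; N2→Soft; N3→Firm; N4→Soft; N5→Hard.
Management's best replies: Soft→N1; Firm→N3; Hard→N4.
The unique mutual best reply is (Firm, N3), giving (20, 20).
Management's commitment gain: 20 − 20 = 0.

0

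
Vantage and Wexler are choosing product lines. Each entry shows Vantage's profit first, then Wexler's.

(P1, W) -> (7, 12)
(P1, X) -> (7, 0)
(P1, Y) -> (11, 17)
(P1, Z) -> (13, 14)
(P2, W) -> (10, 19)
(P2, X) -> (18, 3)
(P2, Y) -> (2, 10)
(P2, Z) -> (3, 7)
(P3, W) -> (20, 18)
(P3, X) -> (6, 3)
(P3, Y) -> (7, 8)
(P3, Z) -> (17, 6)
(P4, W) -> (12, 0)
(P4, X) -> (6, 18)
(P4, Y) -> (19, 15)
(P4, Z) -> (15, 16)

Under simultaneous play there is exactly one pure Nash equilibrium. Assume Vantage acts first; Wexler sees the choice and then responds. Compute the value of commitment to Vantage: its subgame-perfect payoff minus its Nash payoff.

0

Backward induction with Vantage moving first.
- P1: BR = Y, leader payoff 11.
- P2: BR = W, leader payoff 10.
- P3: BR = W, leader payoff 20.
- P4: BR = X, leader payoff 6.
Maximizing over 11, 10, 20, 6, Vantage chooses P3. Subgame-perfect outcome: (P3, W) with payoffs (20, 18).
Under simultaneous play:
Vantage's best replies: W→P3; X→P2; Y→P4; Z→P3.
Wexler's best replies: P1→Y; P2→W; P3→W; P4→X.
The unique mutual best reply is (P3, W), giving (20, 18).
Vantage's commitment gain: 20 − 20 = 0.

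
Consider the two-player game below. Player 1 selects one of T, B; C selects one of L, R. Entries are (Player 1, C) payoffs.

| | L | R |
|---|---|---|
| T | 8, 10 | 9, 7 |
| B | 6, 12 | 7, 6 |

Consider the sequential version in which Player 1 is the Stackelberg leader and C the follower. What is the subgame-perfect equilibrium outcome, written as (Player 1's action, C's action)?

(T, L)

Work backward from C's decision.
- T: C compares 10, 7 and picks L; Player 1 would get 8.
- B: C compares 12, 6 and picks L; Player 1 would get 6.
Among 8, 6, the best is 8 at T. Subgame-perfect outcome: (T, L) with payoffs (8, 10).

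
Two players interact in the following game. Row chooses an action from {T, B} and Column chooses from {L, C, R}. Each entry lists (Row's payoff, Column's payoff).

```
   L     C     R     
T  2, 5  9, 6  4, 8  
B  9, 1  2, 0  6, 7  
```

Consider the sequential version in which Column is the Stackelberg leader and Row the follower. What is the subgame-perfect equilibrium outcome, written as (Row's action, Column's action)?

(B, R)

Work backward from Row's decision.
- L → Row plays B (best of 2, 9); Column gets 1.
- C → Row plays T (best of 9, 2); Column gets 6.
- R → Row plays B (best of 4, 6); Column gets 7.
Column's induced payoffs are 1, 6, 7, so Column commits to R. Subgame-perfect outcome: (B, R) with payoffs (6, 7).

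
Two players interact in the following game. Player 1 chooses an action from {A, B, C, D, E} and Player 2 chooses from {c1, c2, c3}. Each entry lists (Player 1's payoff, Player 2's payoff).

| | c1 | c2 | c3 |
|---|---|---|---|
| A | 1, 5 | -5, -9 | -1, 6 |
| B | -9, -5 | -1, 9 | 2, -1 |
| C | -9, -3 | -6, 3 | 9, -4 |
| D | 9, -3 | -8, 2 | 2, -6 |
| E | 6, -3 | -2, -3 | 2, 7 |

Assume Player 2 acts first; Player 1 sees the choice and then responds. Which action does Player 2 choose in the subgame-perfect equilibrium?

Solve by backward induction (Player 2 leads).
- c1 → Player 1 plays D (best of 1, -9, -9, 9, 6); Player 2 gets -3.
- c2 → Player 1 plays B (best of -5, -1, -6, -8, -2); Player 2 gets 9.
- c3 → Player 1 plays C (best of -1, 2, 9, 2, 2); Player 2 gets -4.
Maximizing over -3, 9, -4, Player 2 chooses c2. Subgame-perfect outcome: (B, c2) with payoffs (-1, 9).

c2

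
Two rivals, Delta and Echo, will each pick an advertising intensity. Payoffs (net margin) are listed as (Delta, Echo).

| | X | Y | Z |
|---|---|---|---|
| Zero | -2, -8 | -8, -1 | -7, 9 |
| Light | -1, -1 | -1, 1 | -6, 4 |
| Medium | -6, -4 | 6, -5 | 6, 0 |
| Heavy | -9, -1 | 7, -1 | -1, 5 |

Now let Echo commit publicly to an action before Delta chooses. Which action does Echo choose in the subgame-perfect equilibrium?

Z

Backward induction with Echo moving first.
- X: Delta compares -2, -1, -6, -9 and picks Light; Echo would get -1.
- Y: Delta compares -8, -1, 6, 7 and picks Heavy; Echo would get -1.
- Z: Delta compares -7, -6, 6, -1 and picks Medium; Echo would get 0.
Echo's induced payoffs are -1, -1, 0, so Echo commits to Z. Subgame-perfect outcome: (Medium, Z) with payoffs (6, 0).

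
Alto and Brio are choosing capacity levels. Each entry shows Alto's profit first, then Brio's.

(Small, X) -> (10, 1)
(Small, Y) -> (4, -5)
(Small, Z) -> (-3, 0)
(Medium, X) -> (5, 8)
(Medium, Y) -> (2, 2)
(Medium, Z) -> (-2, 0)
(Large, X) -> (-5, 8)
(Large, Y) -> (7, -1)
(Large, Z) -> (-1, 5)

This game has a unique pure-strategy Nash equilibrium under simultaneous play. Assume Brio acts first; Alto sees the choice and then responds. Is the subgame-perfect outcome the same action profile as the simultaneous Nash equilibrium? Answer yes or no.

Solve by backward induction (Brio leads).
- X → Alto plays Small (best of 10, 5, -5); Brio gets 1.
- Y → Alto plays Large (best of 4, 2, 7); Brio gets -1.
- Z → Alto plays Large (best of -3, -2, -1); Brio gets 5.
Maximizing over 1, -1, 5, Brio chooses Z. Subgame-perfect outcome: (Large, Z) with payoffs (-1, 5).
For the simultaneous game, intersect best replies.
Alto's best replies: X→Small; Y→Large; Z→Large.
Brio's best replies: Small→X; Medium→X; Large→X.
Only (Small, X) has each player best-responding; Nash payoffs (10, 1).
Sequential outcome (Large, Z) differs from the Nash profile (Small, X).

no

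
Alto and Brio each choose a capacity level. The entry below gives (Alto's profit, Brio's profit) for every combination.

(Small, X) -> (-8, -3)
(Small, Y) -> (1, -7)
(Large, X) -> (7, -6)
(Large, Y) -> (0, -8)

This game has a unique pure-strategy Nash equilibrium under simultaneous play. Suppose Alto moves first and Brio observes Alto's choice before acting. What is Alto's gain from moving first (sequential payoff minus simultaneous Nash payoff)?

Brio best-responds to each possible Alto move:
- Small: Brio compares -3, -7 and picks X; Alto would get -8.
- Large: Brio compares -6, -8 and picks X; Alto would get 7.
Among -8, 7, the best is 7 at Large. Subgame-perfect outcome: (Large, X) with payoffs (7, -6).
Under simultaneous play:
Alto's best replies: X→Large; Y→Small.
Brio's best replies: Small→X; Large→X.
The unique mutual best reply is (Large, X), giving (7, -6).
Alto's commitment gain: 7 − 7 = 0.

0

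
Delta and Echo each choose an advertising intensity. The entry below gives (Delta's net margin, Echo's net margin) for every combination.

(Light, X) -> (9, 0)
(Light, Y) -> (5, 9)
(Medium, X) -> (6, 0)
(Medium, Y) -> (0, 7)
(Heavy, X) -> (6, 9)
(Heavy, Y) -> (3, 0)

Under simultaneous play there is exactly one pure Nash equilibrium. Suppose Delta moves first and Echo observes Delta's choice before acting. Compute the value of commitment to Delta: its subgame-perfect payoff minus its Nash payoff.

Solve by backward induction (Delta leads).
- Light: Echo compares 0, 9 and picks Y; Delta would get 5.
- Medium: Echo compares 0, 7 and picks Y; Delta would get 0.
- Heavy: Echo compares 9, 0 and picks X; Delta would get 6.
Among 5, 0, 6, the best is 6 at Heavy. Subgame-perfect outcome: (Heavy, X) with payoffs (6, 9).
Under simultaneous play:
Delta's best replies: X→Light; Y→Light.
Echo's best replies: Light→Y; Medium→Y; Heavy→X.
Only (Light, Y) has each player best-responding; Nash payoffs (5, 9).
Delta's commitment gain: 6 − 5 = 1.

1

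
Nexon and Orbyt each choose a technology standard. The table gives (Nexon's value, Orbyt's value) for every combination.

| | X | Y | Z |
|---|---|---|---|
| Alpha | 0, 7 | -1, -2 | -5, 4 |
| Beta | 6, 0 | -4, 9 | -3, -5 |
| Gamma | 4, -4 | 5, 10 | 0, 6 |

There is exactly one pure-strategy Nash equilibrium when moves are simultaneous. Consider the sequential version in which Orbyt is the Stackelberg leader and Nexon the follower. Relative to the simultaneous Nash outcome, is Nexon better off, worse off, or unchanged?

unchanged

Work backward from Nexon's decision.
- X: Nexon compares 0, 6, 4 and picks Beta; Orbyt would get 0.
- Y: Nexon compares -1, -4, 5 and picks Gamma; Orbyt would get 10.
- Z: Nexon compares -5, -3, 0 and picks Gamma; Orbyt would get 6.
Orbyt's induced payoffs are 0, 10, 6, so Orbyt commits to Y. Subgame-perfect outcome: (Gamma, Y) with payoffs (5, 10).
For the simultaneous game, intersect best replies.
Nexon's best replies: X→Beta; Y→Gamma; Z→Gamma.
Orbyt's best replies: Alpha→X; Beta→Y; Gamma→Y.
Only (Gamma, Y) has each player best-responding; Nash payoffs (5, 10).
Nexon earns 5 sequentially versus 5 at the Nash outcome: unchanged.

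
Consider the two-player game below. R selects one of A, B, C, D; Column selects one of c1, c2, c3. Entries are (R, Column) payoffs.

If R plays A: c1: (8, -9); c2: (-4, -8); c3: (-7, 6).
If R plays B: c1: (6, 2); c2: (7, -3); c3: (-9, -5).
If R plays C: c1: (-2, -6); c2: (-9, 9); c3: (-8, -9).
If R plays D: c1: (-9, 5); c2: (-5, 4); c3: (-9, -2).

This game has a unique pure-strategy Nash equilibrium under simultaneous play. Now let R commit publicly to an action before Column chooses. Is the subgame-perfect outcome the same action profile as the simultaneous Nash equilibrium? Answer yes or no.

Backward induction with R moving first.
- A: Column compares -9, -8, 6 and picks c3; R would get -7.
- B: Column compares 2, -3, -5 and picks c1; R would get 6.
- C: Column compares -6, 9, -9 and picks c2; R would get -9.
- D: Column compares 5, 4, -2 and picks c1; R would get -9.
Among -7, 6, -9, -9, the best is 6 at B. Subgame-perfect outcome: (B, c1) with payoffs (6, 2).
For the simultaneous game, intersect best replies.
R's best replies: c1→A; c2→B; c3→A.
Column's best replies: A→c3; B→c1; C→c2; D→c1.
The unique mutual best reply is (A, c3), giving (-7, 6).
Sequential outcome (B, c1) differs from the Nash profile (A, c3).

no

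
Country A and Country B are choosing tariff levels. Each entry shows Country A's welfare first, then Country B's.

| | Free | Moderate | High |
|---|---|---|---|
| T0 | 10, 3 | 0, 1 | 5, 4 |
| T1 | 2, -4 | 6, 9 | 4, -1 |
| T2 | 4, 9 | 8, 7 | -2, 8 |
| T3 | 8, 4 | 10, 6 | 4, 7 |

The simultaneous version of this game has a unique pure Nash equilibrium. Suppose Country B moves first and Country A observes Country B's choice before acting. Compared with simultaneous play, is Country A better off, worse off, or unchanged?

better off

Solve by backward induction (Country B leads).
- Free: BR = T0, leader payoff 3.
- Moderate: BR = T3, leader payoff 6.
- High: BR = T0, leader payoff 4.
Among 3, 6, 4, the best is 6 at Moderate. Subgame-perfect outcome: (T3, Moderate) with payoffs (10, 6).
Under simultaneous play:
Country A's best replies: Free→T0; Moderate→T3; High→T0.
Country B's best replies: T0→High; T1→Moderate; T2→Free; T3→High.
The unique mutual best reply is (T0, High), giving (5, 4).
Country A earns 10 sequentially versus 5 at the Nash outcome: better off.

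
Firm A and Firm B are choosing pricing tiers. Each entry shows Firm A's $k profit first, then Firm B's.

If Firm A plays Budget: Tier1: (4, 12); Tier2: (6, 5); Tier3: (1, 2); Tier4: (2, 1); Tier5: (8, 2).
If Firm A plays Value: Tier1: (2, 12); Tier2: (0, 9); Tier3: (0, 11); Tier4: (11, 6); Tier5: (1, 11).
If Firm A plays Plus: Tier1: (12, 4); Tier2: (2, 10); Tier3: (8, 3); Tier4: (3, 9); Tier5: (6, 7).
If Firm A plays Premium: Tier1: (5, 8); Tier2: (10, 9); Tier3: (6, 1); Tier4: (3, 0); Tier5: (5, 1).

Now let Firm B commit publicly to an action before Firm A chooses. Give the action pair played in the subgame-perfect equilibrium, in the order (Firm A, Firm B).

Backward induction with Firm B moving first.
- Tier1: BR = Plus, leader payoff 4.
- Tier2: BR = Premium, leader payoff 9.
- Tier3: BR = Plus, leader payoff 3.
- Tier4: BR = Value, leader payoff 6.
- Tier5: BR = Budget, leader payoff 2.
Firm B's induced payoffs are 4, 9, 3, 6, 2, so Firm B commits to Tier2. Subgame-perfect outcome: (Premium, Tier2) with payoffs (10, 9).

(Premium, Tier2)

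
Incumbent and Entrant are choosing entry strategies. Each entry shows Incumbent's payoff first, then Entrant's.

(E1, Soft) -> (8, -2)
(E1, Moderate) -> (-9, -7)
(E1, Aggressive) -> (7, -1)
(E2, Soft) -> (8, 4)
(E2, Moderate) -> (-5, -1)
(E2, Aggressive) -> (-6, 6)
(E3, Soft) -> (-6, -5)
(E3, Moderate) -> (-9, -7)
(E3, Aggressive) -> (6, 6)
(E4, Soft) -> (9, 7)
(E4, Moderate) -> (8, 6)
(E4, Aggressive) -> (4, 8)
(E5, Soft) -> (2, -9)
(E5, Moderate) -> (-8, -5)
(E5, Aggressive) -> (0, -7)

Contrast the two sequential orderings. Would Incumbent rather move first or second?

second

If Incumbent leads: Entrant's best replies are E1→Aggressive, E2→Aggressive, E3→Aggressive, E4→Aggressive, E5→Moderate; Incumbent's induced payoffs 7, -6, 6, 4, -8; outcome (E1, Aggressive), payoffs (7, -1).
If Entrant leads: Incumbent's best replies are Soft→E4, Moderate→E4, Aggressive→E1; Entrant's induced payoffs 7, 6, -1; outcome (E4, Soft), payoffs (9, 7).
Incumbent gets 7 moving first and 9 moving second, so Incumbent prefers to move second.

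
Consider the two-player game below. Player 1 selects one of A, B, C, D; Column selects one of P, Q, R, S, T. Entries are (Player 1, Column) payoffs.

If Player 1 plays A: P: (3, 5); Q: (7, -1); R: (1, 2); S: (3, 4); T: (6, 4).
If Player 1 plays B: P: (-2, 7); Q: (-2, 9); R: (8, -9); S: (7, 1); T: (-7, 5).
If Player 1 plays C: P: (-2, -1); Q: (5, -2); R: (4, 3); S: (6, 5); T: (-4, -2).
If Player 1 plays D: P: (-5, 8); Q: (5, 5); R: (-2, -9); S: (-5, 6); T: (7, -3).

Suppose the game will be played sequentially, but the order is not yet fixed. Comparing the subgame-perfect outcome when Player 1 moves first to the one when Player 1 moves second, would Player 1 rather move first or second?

If Player 1 leads: Column's best replies are A→P, B→Q, C→S, D→P; Player 1's induced payoffs 3, -2, 6, -5; outcome (C, S), payoffs (6, 5).
If Column leads: Player 1's best replies are P→A, Q→A, R→B, S→B, T→D; Column's induced payoffs 5, -1, -9, 1, -3; outcome (A, P), payoffs (3, 5).
Player 1 gets 6 moving first and 3 moving second, so Player 1 prefers to move first.

first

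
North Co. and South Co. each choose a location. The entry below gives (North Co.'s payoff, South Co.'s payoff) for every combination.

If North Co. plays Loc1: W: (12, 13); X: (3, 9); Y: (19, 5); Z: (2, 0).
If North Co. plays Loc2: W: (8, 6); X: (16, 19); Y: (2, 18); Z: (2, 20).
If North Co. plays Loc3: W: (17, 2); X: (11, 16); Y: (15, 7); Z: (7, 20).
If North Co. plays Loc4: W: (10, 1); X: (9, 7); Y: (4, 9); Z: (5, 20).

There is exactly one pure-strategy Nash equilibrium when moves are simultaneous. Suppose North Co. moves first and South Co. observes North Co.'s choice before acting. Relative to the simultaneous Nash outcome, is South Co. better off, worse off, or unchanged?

Solve by backward induction (North Co. leads).
- Loc1: South Co. compares 13, 9, 5, 0 and picks W; North Co. would get 12.
- Loc2: South Co. compares 6, 19, 18, 20 and picks Z; North Co. would get 2.
- Loc3: South Co. compares 2, 16, 7, 20 and picks Z; North Co. would get 7.
- Loc4: South Co. compares 1, 7, 9, 20 and picks Z; North Co. would get 5.
Maximizing over 12, 2, 7, 5, North Co. chooses Loc1. Subgame-perfect outcome: (Loc1, W) with payoffs (12, 13).
Under simultaneous play:
North Co.'s best replies: W→Loc3; X→Loc2; Y→Loc1; Z→Loc3.
South Co.'s best replies: Loc1→W; Loc2→Z; Loc3→Z; Loc4→Z.
Only (Loc3, Z) has each player best-responding; Nash payoffs (7, 20).
South Co. earns 13 sequentially versus 20 at the Nash outcome: worse off.

worse off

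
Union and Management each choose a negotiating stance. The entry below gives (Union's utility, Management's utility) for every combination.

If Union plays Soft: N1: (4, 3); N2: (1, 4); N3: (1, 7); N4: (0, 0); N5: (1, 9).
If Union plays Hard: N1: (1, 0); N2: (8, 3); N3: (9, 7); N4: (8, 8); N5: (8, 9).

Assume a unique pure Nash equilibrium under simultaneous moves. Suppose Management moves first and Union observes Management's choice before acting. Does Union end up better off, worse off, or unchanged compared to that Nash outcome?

Solve by backward induction (Management leads).
- N1 → Union plays Soft (best of 4, 1); Management gets 3.
- N2 → Union plays Hard (best of 1, 8); Management gets 3.
- N3 → Union plays Hard (best of 1, 9); Management gets 7.
- N4 → Union plays Hard (best of 0, 8); Management gets 8.
- N5 → Union plays Hard (best of 1, 8); Management gets 9.
Among 3, 3, 7, 8, 9, the best is 9 at N5. Subgame-perfect outcome: (Hard, N5) with payoffs (8, 9).
For the simultaneous game, intersect best replies.
Union's best replies: N1→Soft; N2→Hard; N3→Hard; N4→Hard; N5→Hard.
Management's best replies: Soft→N5; Hard→N5.
Only (Hard, N5) has each player best-responding; Nash payoffs (8, 9).
Union earns 8 sequentially versus 8 at the Nash outcome: unchanged.

unchanged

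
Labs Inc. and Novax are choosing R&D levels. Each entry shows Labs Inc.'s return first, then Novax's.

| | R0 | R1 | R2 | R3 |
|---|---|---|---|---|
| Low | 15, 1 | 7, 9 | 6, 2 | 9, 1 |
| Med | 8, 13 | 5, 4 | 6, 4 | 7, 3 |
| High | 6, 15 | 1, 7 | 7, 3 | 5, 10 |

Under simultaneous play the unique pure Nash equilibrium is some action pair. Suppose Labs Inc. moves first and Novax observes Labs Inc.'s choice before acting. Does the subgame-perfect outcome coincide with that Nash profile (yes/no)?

no

Work backward from Novax's decision.
- Low: Novax compares 1, 9, 2, 1 and picks R1; Labs Inc. would get 7.
- Med: Novax compares 13, 4, 4, 3 and picks R0; Labs Inc. would get 8.
- High: Novax compares 15, 7, 3, 10 and picks R0; Labs Inc. would get 6.
Labs Inc.'s induced payoffs are 7, 8, 6, so Labs Inc. commits to Med. Subgame-perfect outcome: (Med, R0) with payoffs (8, 13).
Now find the simultaneous Nash equilibrium.
Labs Inc.'s best replies: R0→Low; R1→Low; R2→High; R3→Low.
Novax's best replies: Low→R1; Med→R0; High→R0.
The unique mutual best reply is (Low, R1), giving (7, 9).
Sequential outcome (Med, R0) differs from the Nash profile (Low, R1).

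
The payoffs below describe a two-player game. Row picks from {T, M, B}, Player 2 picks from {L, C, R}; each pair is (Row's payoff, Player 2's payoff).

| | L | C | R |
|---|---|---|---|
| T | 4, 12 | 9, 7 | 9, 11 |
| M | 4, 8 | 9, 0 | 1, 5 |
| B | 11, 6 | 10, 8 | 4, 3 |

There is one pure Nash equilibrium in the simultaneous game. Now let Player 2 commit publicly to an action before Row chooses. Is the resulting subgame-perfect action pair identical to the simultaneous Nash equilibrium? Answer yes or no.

no

Work backward from Row's decision.
- L → Row plays B (best of 4, 4, 11); Player 2 gets 6.
- C → Row plays B (best of 9, 9, 10); Player 2 gets 8.
- R → Row plays T (best of 9, 1, 4); Player 2 gets 11.
Player 2's induced payoffs are 6, 8, 11, so Player 2 commits to R. Subgame-perfect outcome: (T, R) with payoffs (9, 11).
For the simultaneous game, intersect best replies.
Row's best replies: L→B; C→B; R→T.
Player 2's best replies: T→L; M→L; B→C.
Only (B, C) has each player best-responding; Nash payoffs (10, 8).
Sequential outcome (T, R) differs from the Nash profile (B, C).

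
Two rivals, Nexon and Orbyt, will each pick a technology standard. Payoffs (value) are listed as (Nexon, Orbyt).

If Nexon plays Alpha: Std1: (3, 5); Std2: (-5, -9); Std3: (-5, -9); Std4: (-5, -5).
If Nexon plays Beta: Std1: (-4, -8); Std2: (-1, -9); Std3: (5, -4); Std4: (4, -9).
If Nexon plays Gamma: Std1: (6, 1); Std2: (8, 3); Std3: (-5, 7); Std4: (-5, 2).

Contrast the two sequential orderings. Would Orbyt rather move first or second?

If Nexon leads: Orbyt's best replies are Alpha→Std1, Beta→Std3, Gamma→Std3; Nexon's induced payoffs 3, 5, -5; outcome (Beta, Std3), payoffs (5, -4).
If Orbyt leads: Nexon's best replies are Std1→Gamma, Std2→Gamma, Std3→Beta, Std4→Beta; Orbyt's induced payoffs 1, 3, -4, -9; outcome (Gamma, Std2), payoffs (8, 3).
Orbyt gets 3 moving first and -4 moving second, so Orbyt prefers to move first.

first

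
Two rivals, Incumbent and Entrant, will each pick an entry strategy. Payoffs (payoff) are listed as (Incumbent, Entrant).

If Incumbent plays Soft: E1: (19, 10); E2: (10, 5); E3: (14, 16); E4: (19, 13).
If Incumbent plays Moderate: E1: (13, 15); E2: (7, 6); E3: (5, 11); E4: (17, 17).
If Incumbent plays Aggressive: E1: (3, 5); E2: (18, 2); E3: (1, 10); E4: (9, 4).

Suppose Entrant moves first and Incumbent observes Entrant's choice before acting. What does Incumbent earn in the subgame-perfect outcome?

14

Work backward from Incumbent's decision.
- E1 → Incumbent plays Soft (best of 19, 13, 3); Entrant gets 10.
- E2 → Incumbent plays Aggressive (best of 10, 7, 18); Entrant gets 2.
- E3 → Incumbent plays Soft (best of 14, 5, 1); Entrant gets 16.
- E4 → Incumbent plays Soft (best of 19, 17, 9); Entrant gets 13.
Maximizing over 10, 2, 16, 13, Entrant chooses E3. Subgame-perfect outcome: (Soft, E3) with payoffs (14, 16).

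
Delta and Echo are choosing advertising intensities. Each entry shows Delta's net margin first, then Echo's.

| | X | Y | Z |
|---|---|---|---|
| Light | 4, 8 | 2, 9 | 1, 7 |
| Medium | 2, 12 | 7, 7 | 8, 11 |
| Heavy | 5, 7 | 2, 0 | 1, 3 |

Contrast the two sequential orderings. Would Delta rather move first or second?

If Delta leads: Echo's best replies are Light→Y, Medium→X, Heavy→X; Delta's induced payoffs 2, 2, 5; outcome (Heavy, X), payoffs (5, 7).
If Echo leads: Delta's best replies are X→Heavy, Y→Medium, Z→Medium; Echo's induced payoffs 7, 7, 11; outcome (Medium, Z), payoffs (8, 11).
Delta gets 5 moving first and 8 moving second, so Delta prefers to move second.

second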